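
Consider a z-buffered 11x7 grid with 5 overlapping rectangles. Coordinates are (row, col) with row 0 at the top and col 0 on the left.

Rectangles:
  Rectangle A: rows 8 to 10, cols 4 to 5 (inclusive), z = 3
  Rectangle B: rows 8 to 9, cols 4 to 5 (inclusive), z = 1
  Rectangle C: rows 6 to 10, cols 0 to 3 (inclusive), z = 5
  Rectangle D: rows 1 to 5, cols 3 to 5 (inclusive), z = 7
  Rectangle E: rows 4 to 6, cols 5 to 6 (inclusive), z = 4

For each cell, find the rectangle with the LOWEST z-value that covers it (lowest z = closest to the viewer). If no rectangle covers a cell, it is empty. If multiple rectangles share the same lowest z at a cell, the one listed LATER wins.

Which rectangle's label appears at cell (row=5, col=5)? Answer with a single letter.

Answer: E

Derivation:
Check cell (5,5):
  A: rows 8-10 cols 4-5 -> outside (row miss)
  B: rows 8-9 cols 4-5 -> outside (row miss)
  C: rows 6-10 cols 0-3 -> outside (row miss)
  D: rows 1-5 cols 3-5 z=7 -> covers; best now D (z=7)
  E: rows 4-6 cols 5-6 z=4 -> covers; best now E (z=4)
Winner: E at z=4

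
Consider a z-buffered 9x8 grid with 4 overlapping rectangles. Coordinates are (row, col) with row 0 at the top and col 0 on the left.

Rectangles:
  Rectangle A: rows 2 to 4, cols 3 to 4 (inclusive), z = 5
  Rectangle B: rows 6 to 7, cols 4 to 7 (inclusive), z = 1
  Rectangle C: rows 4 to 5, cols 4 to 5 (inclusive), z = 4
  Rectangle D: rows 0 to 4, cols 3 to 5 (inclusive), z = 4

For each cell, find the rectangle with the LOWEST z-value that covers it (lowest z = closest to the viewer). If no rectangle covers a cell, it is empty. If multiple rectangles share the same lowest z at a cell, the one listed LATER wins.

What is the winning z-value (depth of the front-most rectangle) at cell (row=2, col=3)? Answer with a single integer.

Check cell (2,3):
  A: rows 2-4 cols 3-4 z=5 -> covers; best now A (z=5)
  B: rows 6-7 cols 4-7 -> outside (row miss)
  C: rows 4-5 cols 4-5 -> outside (row miss)
  D: rows 0-4 cols 3-5 z=4 -> covers; best now D (z=4)
Winner: D at z=4

Answer: 4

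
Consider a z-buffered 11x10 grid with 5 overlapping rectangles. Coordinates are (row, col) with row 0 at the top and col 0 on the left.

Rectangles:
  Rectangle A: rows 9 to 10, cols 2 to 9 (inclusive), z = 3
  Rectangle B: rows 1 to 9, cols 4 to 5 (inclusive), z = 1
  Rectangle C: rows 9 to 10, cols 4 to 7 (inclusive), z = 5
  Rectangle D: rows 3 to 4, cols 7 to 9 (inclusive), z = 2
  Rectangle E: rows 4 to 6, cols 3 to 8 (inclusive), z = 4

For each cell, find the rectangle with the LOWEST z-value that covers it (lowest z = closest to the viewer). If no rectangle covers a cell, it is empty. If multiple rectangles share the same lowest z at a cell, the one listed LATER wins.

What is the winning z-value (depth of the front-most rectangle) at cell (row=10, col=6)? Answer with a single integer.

Check cell (10,6):
  A: rows 9-10 cols 2-9 z=3 -> covers; best now A (z=3)
  B: rows 1-9 cols 4-5 -> outside (row miss)
  C: rows 9-10 cols 4-7 z=5 -> covers; best now A (z=3)
  D: rows 3-4 cols 7-9 -> outside (row miss)
  E: rows 4-6 cols 3-8 -> outside (row miss)
Winner: A at z=3

Answer: 3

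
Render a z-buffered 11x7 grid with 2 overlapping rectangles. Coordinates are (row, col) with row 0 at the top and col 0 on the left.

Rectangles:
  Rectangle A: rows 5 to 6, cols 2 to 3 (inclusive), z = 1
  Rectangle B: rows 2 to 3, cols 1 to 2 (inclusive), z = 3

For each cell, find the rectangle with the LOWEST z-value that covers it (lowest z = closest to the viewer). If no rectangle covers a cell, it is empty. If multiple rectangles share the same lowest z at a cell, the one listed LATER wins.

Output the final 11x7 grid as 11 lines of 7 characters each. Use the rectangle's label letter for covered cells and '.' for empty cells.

.......
.......
.BB....
.BB....
.......
..AA...
..AA...
.......
.......
.......
.......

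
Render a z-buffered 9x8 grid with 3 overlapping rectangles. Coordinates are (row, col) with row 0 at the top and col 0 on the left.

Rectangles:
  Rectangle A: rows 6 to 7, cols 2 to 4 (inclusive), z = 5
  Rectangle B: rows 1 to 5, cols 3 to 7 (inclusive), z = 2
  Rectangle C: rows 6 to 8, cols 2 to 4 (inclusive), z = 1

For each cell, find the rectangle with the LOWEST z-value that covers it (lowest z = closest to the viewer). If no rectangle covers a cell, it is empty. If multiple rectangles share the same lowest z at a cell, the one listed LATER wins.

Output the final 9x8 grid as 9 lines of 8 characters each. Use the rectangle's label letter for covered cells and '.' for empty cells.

........
...BBBBB
...BBBBB
...BBBBB
...BBBBB
...BBBBB
..CCC...
..CCC...
..CCC...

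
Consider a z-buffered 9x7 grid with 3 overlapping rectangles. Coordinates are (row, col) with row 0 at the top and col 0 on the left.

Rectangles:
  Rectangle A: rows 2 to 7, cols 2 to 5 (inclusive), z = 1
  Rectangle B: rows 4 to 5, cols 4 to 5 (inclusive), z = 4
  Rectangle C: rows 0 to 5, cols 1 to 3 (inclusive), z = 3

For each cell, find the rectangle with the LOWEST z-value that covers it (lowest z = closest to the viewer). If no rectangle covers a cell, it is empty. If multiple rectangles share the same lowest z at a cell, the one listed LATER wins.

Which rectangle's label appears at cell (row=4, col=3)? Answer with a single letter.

Answer: A

Derivation:
Check cell (4,3):
  A: rows 2-7 cols 2-5 z=1 -> covers; best now A (z=1)
  B: rows 4-5 cols 4-5 -> outside (col miss)
  C: rows 0-5 cols 1-3 z=3 -> covers; best now A (z=1)
Winner: A at z=1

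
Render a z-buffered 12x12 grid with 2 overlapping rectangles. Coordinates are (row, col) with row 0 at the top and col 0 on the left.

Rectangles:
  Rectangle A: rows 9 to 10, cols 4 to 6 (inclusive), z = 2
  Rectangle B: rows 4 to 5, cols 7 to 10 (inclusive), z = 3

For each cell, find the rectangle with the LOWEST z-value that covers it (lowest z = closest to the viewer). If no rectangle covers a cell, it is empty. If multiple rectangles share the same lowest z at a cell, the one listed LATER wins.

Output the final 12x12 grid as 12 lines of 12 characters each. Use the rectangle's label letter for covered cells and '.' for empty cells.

............
............
............
............
.......BBBB.
.......BBBB.
............
............
............
....AAA.....
....AAA.....
............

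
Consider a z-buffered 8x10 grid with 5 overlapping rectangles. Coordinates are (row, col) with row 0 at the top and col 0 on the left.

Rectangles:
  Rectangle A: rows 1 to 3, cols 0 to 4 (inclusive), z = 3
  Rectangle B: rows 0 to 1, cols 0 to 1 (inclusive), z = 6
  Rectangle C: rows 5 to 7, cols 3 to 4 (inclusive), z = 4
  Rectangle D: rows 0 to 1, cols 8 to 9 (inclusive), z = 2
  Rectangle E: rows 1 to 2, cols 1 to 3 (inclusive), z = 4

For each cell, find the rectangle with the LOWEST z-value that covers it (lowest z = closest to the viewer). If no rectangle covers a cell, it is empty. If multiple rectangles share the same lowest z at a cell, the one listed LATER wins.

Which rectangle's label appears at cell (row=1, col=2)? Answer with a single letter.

Check cell (1,2):
  A: rows 1-3 cols 0-4 z=3 -> covers; best now A (z=3)
  B: rows 0-1 cols 0-1 -> outside (col miss)
  C: rows 5-7 cols 3-4 -> outside (row miss)
  D: rows 0-1 cols 8-9 -> outside (col miss)
  E: rows 1-2 cols 1-3 z=4 -> covers; best now A (z=3)
Winner: A at z=3

Answer: A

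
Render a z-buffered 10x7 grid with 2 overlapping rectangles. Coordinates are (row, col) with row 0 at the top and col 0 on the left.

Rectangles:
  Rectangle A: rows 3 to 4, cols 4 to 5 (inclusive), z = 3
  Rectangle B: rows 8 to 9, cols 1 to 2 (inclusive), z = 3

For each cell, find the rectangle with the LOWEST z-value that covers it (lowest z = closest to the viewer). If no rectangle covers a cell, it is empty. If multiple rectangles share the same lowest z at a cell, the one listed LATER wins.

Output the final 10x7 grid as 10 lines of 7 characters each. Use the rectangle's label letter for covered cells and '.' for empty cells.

.......
.......
.......
....AA.
....AA.
.......
.......
.......
.BB....
.BB....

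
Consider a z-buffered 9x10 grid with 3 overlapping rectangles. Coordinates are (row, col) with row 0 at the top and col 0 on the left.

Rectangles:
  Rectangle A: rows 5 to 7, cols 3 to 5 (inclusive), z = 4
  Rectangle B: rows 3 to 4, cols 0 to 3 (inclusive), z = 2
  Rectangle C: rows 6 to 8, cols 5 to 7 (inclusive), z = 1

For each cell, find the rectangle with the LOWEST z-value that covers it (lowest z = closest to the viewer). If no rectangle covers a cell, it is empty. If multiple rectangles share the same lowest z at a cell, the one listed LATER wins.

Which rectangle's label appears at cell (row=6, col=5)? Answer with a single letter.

Answer: C

Derivation:
Check cell (6,5):
  A: rows 5-7 cols 3-5 z=4 -> covers; best now A (z=4)
  B: rows 3-4 cols 0-3 -> outside (row miss)
  C: rows 6-8 cols 5-7 z=1 -> covers; best now C (z=1)
Winner: C at z=1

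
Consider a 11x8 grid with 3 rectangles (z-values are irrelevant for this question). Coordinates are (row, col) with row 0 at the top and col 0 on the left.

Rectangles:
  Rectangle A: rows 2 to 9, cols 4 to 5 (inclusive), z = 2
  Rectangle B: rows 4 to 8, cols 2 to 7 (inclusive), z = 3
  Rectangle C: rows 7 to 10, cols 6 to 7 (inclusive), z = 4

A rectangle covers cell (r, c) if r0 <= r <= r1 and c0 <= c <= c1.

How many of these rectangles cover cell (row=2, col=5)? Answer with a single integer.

Answer: 1

Derivation:
Check cell (2,5):
  A: rows 2-9 cols 4-5 -> covers
  B: rows 4-8 cols 2-7 -> outside (row miss)
  C: rows 7-10 cols 6-7 -> outside (row miss)
Count covering = 1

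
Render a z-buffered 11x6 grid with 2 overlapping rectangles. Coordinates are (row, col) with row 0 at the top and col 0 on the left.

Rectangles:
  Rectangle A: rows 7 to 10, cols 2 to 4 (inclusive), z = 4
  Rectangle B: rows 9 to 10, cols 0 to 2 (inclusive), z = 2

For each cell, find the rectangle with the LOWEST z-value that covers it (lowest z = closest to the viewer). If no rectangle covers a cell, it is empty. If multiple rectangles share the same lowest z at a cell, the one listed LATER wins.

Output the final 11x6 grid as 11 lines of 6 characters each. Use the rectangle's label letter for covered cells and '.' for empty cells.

......
......
......
......
......
......
......
..AAA.
..AAA.
BBBAA.
BBBAA.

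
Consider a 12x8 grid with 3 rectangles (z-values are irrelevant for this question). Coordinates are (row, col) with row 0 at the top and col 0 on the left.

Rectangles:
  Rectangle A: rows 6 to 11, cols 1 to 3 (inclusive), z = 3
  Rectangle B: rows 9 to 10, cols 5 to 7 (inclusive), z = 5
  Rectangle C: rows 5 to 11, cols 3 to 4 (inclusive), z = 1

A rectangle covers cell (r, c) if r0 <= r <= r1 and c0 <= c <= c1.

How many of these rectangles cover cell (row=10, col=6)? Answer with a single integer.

Answer: 1

Derivation:
Check cell (10,6):
  A: rows 6-11 cols 1-3 -> outside (col miss)
  B: rows 9-10 cols 5-7 -> covers
  C: rows 5-11 cols 3-4 -> outside (col miss)
Count covering = 1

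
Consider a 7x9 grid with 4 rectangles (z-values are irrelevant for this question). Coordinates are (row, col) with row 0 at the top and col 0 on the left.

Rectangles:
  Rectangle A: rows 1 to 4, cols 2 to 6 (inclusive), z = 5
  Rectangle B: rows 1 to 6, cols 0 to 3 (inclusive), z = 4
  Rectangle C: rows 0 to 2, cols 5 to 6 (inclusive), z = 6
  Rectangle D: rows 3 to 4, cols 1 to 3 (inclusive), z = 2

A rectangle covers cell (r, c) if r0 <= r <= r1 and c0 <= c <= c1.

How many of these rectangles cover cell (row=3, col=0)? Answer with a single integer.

Check cell (3,0):
  A: rows 1-4 cols 2-6 -> outside (col miss)
  B: rows 1-6 cols 0-3 -> covers
  C: rows 0-2 cols 5-6 -> outside (row miss)
  D: rows 3-4 cols 1-3 -> outside (col miss)
Count covering = 1

Answer: 1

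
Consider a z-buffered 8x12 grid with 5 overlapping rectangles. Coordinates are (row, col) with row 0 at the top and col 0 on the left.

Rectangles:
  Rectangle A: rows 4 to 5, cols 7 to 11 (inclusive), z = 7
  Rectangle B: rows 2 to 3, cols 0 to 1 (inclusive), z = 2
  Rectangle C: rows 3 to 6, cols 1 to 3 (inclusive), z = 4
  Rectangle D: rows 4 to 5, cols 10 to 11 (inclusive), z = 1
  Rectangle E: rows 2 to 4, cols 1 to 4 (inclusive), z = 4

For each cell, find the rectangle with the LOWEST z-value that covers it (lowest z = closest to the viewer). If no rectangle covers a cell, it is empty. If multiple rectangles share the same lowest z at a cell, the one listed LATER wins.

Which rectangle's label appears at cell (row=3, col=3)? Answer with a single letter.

Check cell (3,3):
  A: rows 4-5 cols 7-11 -> outside (row miss)
  B: rows 2-3 cols 0-1 -> outside (col miss)
  C: rows 3-6 cols 1-3 z=4 -> covers; best now C (z=4)
  D: rows 4-5 cols 10-11 -> outside (row miss)
  E: rows 2-4 cols 1-4 z=4 -> covers; best now E (z=4)
Winner: E at z=4

Answer: E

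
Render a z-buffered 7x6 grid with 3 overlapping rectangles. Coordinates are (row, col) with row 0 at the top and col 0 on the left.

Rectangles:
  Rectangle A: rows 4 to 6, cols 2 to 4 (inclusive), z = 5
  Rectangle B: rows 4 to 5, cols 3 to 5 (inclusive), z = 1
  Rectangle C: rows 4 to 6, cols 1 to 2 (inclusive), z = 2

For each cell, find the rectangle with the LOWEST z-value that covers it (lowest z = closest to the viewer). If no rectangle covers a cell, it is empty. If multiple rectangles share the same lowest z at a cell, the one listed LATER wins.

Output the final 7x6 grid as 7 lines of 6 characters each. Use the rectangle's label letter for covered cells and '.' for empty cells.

......
......
......
......
.CCBBB
.CCBBB
.CCAA.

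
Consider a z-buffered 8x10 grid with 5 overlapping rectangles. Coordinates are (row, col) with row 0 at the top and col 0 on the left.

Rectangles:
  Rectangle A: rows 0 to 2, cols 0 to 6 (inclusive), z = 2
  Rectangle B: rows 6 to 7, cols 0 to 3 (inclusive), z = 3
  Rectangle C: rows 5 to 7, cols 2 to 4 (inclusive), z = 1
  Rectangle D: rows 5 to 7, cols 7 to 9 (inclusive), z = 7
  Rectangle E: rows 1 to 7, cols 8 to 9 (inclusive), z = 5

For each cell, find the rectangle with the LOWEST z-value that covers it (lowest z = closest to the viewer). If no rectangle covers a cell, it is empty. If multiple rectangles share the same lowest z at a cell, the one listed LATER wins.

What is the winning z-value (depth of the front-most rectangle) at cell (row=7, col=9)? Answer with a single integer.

Answer: 5

Derivation:
Check cell (7,9):
  A: rows 0-2 cols 0-6 -> outside (row miss)
  B: rows 6-7 cols 0-3 -> outside (col miss)
  C: rows 5-7 cols 2-4 -> outside (col miss)
  D: rows 5-7 cols 7-9 z=7 -> covers; best now D (z=7)
  E: rows 1-7 cols 8-9 z=5 -> covers; best now E (z=5)
Winner: E at z=5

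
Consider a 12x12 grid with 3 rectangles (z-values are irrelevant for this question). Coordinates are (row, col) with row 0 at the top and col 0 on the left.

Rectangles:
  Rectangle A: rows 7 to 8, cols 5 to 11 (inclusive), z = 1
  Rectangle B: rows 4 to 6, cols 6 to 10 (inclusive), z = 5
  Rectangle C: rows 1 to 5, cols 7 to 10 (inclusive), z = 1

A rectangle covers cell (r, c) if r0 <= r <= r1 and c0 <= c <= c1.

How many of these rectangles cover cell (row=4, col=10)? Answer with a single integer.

Check cell (4,10):
  A: rows 7-8 cols 5-11 -> outside (row miss)
  B: rows 4-6 cols 6-10 -> covers
  C: rows 1-5 cols 7-10 -> covers
Count covering = 2

Answer: 2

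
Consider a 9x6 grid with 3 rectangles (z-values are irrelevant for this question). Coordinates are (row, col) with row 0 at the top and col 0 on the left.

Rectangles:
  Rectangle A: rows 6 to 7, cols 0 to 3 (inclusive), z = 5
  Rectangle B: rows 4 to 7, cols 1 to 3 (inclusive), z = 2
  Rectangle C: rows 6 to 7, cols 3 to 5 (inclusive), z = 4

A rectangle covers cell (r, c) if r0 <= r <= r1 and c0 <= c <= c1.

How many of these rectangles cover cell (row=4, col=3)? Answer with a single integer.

Answer: 1

Derivation:
Check cell (4,3):
  A: rows 6-7 cols 0-3 -> outside (row miss)
  B: rows 4-7 cols 1-3 -> covers
  C: rows 6-7 cols 3-5 -> outside (row miss)
Count covering = 1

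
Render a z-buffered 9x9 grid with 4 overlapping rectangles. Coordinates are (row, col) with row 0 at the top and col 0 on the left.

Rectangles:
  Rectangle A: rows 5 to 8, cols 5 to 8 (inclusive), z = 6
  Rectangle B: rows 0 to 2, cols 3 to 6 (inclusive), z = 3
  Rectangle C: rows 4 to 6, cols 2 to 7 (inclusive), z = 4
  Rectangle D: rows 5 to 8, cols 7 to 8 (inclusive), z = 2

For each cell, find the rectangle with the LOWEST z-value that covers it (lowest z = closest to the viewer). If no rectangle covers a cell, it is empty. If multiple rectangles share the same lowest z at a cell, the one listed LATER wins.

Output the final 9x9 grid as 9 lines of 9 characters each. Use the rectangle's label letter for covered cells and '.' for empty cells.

...BBBB..
...BBBB..
...BBBB..
.........
..CCCCCC.
..CCCCCDD
..CCCCCDD
.....AADD
.....AADD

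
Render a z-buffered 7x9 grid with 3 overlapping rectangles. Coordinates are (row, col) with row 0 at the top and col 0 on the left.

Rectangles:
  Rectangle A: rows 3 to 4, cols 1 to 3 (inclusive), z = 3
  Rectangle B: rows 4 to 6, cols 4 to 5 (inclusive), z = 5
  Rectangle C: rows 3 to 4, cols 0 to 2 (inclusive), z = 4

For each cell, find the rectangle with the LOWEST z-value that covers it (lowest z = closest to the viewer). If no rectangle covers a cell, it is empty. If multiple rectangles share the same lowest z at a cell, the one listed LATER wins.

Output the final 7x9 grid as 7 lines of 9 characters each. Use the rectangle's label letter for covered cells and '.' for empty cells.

.........
.........
.........
CAAA.....
CAAABB...
....BB...
....BB...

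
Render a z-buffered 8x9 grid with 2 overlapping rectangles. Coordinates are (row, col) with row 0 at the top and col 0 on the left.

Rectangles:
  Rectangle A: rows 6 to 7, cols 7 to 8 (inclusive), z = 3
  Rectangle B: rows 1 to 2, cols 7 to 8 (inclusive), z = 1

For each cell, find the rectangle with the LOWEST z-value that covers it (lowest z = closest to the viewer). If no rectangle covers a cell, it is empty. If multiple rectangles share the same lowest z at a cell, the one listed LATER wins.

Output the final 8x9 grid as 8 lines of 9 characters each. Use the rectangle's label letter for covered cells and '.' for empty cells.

.........
.......BB
.......BB
.........
.........
.........
.......AA
.......AA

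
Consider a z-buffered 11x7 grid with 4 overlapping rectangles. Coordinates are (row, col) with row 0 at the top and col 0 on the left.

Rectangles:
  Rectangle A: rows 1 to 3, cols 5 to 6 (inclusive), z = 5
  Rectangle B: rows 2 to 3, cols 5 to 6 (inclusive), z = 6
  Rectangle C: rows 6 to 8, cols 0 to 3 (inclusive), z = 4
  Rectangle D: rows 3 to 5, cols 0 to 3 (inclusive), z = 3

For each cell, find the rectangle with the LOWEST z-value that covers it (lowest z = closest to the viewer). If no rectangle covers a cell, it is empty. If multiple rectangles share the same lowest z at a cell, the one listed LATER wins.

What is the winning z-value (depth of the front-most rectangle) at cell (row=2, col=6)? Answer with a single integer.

Check cell (2,6):
  A: rows 1-3 cols 5-6 z=5 -> covers; best now A (z=5)
  B: rows 2-3 cols 5-6 z=6 -> covers; best now A (z=5)
  C: rows 6-8 cols 0-3 -> outside (row miss)
  D: rows 3-5 cols 0-3 -> outside (row miss)
Winner: A at z=5

Answer: 5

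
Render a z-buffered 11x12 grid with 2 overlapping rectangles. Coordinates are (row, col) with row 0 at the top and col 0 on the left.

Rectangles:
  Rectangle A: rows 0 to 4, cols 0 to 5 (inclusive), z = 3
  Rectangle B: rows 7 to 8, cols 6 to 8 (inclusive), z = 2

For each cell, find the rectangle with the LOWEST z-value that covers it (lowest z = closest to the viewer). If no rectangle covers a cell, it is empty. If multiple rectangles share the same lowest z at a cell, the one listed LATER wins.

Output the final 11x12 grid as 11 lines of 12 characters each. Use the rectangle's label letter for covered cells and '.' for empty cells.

AAAAAA......
AAAAAA......
AAAAAA......
AAAAAA......
AAAAAA......
............
............
......BBB...
......BBB...
............
............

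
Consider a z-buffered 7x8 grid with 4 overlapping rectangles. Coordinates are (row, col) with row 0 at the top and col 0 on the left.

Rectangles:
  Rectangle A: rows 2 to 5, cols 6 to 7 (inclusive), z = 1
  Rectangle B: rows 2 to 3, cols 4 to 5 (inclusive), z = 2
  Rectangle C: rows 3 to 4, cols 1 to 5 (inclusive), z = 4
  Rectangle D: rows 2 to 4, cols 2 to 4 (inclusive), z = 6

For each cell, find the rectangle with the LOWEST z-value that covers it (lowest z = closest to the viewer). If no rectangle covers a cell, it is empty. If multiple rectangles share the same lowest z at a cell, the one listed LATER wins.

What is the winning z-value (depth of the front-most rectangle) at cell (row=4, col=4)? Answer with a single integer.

Answer: 4

Derivation:
Check cell (4,4):
  A: rows 2-5 cols 6-7 -> outside (col miss)
  B: rows 2-3 cols 4-5 -> outside (row miss)
  C: rows 3-4 cols 1-5 z=4 -> covers; best now C (z=4)
  D: rows 2-4 cols 2-4 z=6 -> covers; best now C (z=4)
Winner: C at z=4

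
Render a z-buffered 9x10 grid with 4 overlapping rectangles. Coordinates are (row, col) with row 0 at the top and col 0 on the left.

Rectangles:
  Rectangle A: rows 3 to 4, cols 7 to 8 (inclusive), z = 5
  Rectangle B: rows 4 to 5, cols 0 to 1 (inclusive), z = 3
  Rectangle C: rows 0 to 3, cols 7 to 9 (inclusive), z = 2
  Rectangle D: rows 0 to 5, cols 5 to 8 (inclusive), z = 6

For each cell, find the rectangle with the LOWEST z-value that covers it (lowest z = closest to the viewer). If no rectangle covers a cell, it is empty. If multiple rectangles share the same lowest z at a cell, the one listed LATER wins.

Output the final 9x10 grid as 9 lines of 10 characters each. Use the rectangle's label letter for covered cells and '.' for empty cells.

.....DDCCC
.....DDCCC
.....DDCCC
.....DDCCC
BB...DDAA.
BB...DDDD.
..........
..........
..........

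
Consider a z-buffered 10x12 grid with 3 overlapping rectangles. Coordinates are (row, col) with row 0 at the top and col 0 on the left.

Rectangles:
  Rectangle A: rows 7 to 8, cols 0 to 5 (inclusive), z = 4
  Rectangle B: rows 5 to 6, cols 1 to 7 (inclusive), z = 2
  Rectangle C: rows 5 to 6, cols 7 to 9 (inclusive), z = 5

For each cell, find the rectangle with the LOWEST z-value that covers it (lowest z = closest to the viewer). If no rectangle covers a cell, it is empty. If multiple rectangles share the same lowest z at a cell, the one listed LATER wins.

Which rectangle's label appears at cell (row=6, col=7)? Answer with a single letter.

Check cell (6,7):
  A: rows 7-8 cols 0-5 -> outside (row miss)
  B: rows 5-6 cols 1-7 z=2 -> covers; best now B (z=2)
  C: rows 5-6 cols 7-9 z=5 -> covers; best now B (z=2)
Winner: B at z=2

Answer: B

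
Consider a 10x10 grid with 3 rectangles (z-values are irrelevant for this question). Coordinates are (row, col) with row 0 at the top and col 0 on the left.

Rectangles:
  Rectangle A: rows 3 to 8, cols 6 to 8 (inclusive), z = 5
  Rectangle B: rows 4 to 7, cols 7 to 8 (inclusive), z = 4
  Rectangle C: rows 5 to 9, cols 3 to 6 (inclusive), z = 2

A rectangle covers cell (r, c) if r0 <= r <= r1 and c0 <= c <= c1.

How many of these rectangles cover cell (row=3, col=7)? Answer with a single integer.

Answer: 1

Derivation:
Check cell (3,7):
  A: rows 3-8 cols 6-8 -> covers
  B: rows 4-7 cols 7-8 -> outside (row miss)
  C: rows 5-9 cols 3-6 -> outside (row miss)
Count covering = 1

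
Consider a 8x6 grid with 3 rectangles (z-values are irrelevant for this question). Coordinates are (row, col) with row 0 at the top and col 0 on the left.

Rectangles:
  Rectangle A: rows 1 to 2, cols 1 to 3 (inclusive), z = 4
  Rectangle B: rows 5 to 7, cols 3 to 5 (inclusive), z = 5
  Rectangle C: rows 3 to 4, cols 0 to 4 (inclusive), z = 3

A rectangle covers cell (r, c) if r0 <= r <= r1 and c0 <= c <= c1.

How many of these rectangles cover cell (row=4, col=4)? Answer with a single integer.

Answer: 1

Derivation:
Check cell (4,4):
  A: rows 1-2 cols 1-3 -> outside (row miss)
  B: rows 5-7 cols 3-5 -> outside (row miss)
  C: rows 3-4 cols 0-4 -> covers
Count covering = 1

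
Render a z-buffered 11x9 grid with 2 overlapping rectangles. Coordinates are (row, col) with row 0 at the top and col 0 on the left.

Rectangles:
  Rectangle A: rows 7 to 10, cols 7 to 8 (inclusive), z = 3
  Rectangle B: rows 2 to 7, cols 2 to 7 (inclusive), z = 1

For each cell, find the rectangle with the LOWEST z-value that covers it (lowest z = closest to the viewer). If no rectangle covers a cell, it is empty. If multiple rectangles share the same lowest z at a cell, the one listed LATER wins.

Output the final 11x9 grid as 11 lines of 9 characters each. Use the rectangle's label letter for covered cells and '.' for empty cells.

.........
.........
..BBBBBB.
..BBBBBB.
..BBBBBB.
..BBBBBB.
..BBBBBB.
..BBBBBBA
.......AA
.......AA
.......AA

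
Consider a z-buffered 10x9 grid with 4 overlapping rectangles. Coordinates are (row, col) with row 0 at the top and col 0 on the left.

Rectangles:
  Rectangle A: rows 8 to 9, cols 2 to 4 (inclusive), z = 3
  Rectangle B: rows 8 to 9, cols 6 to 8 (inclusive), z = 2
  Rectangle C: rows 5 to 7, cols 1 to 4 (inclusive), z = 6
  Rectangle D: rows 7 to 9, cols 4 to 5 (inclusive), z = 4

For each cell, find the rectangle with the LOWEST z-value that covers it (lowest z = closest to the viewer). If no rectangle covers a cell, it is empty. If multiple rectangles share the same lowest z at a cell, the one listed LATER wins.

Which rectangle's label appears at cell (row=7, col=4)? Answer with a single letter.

Answer: D

Derivation:
Check cell (7,4):
  A: rows 8-9 cols 2-4 -> outside (row miss)
  B: rows 8-9 cols 6-8 -> outside (row miss)
  C: rows 5-7 cols 1-4 z=6 -> covers; best now C (z=6)
  D: rows 7-9 cols 4-5 z=4 -> covers; best now D (z=4)
Winner: D at z=4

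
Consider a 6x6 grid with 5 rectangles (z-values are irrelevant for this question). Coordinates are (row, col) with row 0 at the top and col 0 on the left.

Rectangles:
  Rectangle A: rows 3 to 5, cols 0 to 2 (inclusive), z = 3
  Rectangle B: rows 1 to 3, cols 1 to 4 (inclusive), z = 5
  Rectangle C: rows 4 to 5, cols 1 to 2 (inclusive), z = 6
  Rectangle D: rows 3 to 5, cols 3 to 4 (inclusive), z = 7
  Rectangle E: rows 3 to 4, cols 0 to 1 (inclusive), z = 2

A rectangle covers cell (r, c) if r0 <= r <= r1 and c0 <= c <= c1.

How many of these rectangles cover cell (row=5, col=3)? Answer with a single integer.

Answer: 1

Derivation:
Check cell (5,3):
  A: rows 3-5 cols 0-2 -> outside (col miss)
  B: rows 1-3 cols 1-4 -> outside (row miss)
  C: rows 4-5 cols 1-2 -> outside (col miss)
  D: rows 3-5 cols 3-4 -> covers
  E: rows 3-4 cols 0-1 -> outside (row miss)
Count covering = 1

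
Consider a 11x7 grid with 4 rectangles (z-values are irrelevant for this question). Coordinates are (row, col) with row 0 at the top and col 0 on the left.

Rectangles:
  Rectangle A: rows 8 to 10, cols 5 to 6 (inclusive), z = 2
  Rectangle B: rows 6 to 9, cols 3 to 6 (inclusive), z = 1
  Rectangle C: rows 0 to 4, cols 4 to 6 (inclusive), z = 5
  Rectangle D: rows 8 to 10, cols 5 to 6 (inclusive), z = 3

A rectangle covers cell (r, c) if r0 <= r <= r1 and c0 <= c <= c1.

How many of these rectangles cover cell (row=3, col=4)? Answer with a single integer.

Check cell (3,4):
  A: rows 8-10 cols 5-6 -> outside (row miss)
  B: rows 6-9 cols 3-6 -> outside (row miss)
  C: rows 0-4 cols 4-6 -> covers
  D: rows 8-10 cols 5-6 -> outside (row miss)
Count covering = 1

Answer: 1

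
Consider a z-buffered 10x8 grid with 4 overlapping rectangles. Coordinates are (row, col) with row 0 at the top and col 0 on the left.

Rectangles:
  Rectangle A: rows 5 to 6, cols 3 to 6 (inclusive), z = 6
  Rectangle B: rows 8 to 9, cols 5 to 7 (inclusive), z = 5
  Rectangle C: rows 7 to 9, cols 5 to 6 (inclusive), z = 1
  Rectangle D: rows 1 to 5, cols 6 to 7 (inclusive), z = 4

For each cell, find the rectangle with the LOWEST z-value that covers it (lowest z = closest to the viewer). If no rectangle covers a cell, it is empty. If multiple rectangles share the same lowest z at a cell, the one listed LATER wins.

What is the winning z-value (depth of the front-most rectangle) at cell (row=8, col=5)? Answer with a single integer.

Check cell (8,5):
  A: rows 5-6 cols 3-6 -> outside (row miss)
  B: rows 8-9 cols 5-7 z=5 -> covers; best now B (z=5)
  C: rows 7-9 cols 5-6 z=1 -> covers; best now C (z=1)
  D: rows 1-5 cols 6-7 -> outside (row miss)
Winner: C at z=1

Answer: 1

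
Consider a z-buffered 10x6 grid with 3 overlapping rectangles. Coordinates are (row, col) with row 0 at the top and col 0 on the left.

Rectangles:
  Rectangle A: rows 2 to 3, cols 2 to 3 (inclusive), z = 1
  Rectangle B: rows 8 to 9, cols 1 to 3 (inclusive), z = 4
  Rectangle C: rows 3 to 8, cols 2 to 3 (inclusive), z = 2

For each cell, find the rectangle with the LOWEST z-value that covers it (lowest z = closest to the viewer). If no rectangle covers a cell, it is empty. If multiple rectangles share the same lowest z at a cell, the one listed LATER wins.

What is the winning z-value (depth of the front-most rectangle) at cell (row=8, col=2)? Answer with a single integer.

Check cell (8,2):
  A: rows 2-3 cols 2-3 -> outside (row miss)
  B: rows 8-9 cols 1-3 z=4 -> covers; best now B (z=4)
  C: rows 3-8 cols 2-3 z=2 -> covers; best now C (z=2)
Winner: C at z=2

Answer: 2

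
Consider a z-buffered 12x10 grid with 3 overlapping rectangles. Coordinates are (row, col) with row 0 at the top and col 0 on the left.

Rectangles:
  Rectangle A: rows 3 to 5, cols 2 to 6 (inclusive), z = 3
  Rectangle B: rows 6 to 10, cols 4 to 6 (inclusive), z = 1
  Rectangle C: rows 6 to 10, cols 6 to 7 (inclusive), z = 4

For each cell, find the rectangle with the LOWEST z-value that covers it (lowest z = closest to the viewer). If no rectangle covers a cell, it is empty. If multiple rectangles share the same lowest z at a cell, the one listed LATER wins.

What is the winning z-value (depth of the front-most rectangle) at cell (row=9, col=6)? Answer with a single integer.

Check cell (9,6):
  A: rows 3-5 cols 2-6 -> outside (row miss)
  B: rows 6-10 cols 4-6 z=1 -> covers; best now B (z=1)
  C: rows 6-10 cols 6-7 z=4 -> covers; best now B (z=1)
Winner: B at z=1

Answer: 1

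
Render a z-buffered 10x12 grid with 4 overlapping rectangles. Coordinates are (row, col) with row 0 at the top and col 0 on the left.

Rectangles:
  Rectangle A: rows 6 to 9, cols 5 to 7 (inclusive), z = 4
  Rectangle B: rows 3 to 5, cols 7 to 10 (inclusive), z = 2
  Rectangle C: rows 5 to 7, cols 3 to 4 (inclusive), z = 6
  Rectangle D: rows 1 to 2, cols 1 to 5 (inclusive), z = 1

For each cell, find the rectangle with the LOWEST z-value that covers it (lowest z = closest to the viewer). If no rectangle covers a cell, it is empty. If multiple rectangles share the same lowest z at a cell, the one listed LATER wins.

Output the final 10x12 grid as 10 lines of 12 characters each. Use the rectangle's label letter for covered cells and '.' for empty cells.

............
.DDDDD......
.DDDDD......
.......BBBB.
.......BBBB.
...CC..BBBB.
...CCAAA....
...CCAAA....
.....AAA....
.....AAA....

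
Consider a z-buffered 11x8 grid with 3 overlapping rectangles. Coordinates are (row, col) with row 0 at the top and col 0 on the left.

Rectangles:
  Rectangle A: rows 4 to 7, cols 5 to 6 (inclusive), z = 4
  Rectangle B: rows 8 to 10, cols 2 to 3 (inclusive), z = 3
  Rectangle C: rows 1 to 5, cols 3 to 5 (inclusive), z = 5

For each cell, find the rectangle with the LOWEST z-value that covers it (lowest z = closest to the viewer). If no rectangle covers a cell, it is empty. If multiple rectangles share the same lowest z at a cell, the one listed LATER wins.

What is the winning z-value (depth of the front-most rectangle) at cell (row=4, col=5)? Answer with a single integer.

Check cell (4,5):
  A: rows 4-7 cols 5-6 z=4 -> covers; best now A (z=4)
  B: rows 8-10 cols 2-3 -> outside (row miss)
  C: rows 1-5 cols 3-5 z=5 -> covers; best now A (z=4)
Winner: A at z=4

Answer: 4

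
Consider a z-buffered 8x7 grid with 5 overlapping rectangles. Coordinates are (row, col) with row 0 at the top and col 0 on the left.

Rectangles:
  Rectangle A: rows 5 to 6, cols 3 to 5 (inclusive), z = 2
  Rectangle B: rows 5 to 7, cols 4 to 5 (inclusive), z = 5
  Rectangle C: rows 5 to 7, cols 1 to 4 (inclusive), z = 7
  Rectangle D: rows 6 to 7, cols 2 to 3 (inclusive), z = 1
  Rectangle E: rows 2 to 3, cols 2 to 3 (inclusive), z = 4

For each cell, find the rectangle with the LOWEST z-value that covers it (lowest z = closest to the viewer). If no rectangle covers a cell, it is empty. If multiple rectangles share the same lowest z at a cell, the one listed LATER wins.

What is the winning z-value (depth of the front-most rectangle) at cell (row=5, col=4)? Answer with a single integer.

Check cell (5,4):
  A: rows 5-6 cols 3-5 z=2 -> covers; best now A (z=2)
  B: rows 5-7 cols 4-5 z=5 -> covers; best now A (z=2)
  C: rows 5-7 cols 1-4 z=7 -> covers; best now A (z=2)
  D: rows 6-7 cols 2-3 -> outside (row miss)
  E: rows 2-3 cols 2-3 -> outside (row miss)
Winner: A at z=2

Answer: 2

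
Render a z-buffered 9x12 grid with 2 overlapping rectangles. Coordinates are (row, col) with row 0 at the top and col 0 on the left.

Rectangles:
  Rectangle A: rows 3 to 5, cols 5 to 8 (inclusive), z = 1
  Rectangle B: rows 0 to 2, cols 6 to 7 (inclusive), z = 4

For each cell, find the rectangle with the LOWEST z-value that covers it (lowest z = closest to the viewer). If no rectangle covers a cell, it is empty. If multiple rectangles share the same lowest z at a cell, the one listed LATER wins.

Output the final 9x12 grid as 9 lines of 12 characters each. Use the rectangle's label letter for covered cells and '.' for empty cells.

......BB....
......BB....
......BB....
.....AAAA...
.....AAAA...
.....AAAA...
............
............
............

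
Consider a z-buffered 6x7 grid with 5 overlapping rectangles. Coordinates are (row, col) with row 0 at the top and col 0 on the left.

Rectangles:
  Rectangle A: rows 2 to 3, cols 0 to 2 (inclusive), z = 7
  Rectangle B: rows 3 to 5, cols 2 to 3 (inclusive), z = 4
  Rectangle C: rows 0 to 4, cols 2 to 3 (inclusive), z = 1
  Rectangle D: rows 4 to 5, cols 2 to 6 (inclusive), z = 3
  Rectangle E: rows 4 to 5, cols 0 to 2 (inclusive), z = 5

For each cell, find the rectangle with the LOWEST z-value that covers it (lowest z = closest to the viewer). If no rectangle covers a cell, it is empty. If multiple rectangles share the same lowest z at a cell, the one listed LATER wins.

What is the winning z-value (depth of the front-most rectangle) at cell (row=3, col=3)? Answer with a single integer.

Answer: 1

Derivation:
Check cell (3,3):
  A: rows 2-3 cols 0-2 -> outside (col miss)
  B: rows 3-5 cols 2-3 z=4 -> covers; best now B (z=4)
  C: rows 0-4 cols 2-3 z=1 -> covers; best now C (z=1)
  D: rows 4-5 cols 2-6 -> outside (row miss)
  E: rows 4-5 cols 0-2 -> outside (row miss)
Winner: C at z=1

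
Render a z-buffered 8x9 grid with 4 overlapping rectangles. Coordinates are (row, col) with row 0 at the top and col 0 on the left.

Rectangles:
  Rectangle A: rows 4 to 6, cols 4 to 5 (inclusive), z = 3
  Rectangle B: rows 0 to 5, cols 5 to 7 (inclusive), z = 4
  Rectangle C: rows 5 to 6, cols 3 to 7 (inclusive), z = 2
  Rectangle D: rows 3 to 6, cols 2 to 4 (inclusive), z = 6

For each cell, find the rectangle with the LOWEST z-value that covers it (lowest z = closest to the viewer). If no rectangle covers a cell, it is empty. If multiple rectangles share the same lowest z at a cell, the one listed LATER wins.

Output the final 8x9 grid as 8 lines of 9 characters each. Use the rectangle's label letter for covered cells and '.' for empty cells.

.....BBB.
.....BBB.
.....BBB.
..DDDBBB.
..DDAABB.
..DCCCCC.
..DCCCCC.
.........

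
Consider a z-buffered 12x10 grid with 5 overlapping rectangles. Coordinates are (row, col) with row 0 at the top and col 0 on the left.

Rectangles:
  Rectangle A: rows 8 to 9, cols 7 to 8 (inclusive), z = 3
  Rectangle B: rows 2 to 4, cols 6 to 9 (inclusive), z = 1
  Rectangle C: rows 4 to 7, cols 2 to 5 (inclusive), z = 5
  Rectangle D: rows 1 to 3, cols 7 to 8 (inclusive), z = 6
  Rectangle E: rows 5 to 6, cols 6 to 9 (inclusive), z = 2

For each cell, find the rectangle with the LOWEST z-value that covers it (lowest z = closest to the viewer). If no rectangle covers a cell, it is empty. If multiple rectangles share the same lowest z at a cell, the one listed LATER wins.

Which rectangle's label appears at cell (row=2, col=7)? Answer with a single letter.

Answer: B

Derivation:
Check cell (2,7):
  A: rows 8-9 cols 7-8 -> outside (row miss)
  B: rows 2-4 cols 6-9 z=1 -> covers; best now B (z=1)
  C: rows 4-7 cols 2-5 -> outside (row miss)
  D: rows 1-3 cols 7-8 z=6 -> covers; best now B (z=1)
  E: rows 5-6 cols 6-9 -> outside (row miss)
Winner: B at z=1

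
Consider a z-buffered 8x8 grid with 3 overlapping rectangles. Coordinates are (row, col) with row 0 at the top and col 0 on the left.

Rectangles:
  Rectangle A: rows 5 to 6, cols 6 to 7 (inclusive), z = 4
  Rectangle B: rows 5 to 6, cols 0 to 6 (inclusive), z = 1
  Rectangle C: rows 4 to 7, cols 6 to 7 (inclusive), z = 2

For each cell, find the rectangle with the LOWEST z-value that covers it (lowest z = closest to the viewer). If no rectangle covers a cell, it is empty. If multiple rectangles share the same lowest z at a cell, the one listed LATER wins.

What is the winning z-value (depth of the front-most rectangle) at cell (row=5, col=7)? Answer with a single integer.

Check cell (5,7):
  A: rows 5-6 cols 6-7 z=4 -> covers; best now A (z=4)
  B: rows 5-6 cols 0-6 -> outside (col miss)
  C: rows 4-7 cols 6-7 z=2 -> covers; best now C (z=2)
Winner: C at z=2

Answer: 2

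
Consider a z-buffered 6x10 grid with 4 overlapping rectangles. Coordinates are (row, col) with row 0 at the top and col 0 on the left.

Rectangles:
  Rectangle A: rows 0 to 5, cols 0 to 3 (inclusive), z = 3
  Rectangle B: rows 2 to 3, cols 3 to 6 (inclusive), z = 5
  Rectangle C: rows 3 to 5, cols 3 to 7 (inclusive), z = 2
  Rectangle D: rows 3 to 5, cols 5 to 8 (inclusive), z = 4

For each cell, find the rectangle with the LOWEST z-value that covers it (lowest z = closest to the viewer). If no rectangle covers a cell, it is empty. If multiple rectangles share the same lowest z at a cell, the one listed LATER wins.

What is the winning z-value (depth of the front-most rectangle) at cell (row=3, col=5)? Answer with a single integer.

Answer: 2

Derivation:
Check cell (3,5):
  A: rows 0-5 cols 0-3 -> outside (col miss)
  B: rows 2-3 cols 3-6 z=5 -> covers; best now B (z=5)
  C: rows 3-5 cols 3-7 z=2 -> covers; best now C (z=2)
  D: rows 3-5 cols 5-8 z=4 -> covers; best now C (z=2)
Winner: C at z=2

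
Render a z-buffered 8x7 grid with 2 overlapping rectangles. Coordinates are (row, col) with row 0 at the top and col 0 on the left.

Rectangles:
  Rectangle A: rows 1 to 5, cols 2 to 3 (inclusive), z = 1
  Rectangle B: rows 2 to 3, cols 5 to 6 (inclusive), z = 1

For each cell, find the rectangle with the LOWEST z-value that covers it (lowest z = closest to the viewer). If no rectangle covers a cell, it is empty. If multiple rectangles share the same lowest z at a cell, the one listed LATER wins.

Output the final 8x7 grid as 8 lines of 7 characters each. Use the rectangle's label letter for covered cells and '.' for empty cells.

.......
..AA...
..AA.BB
..AA.BB
..AA...
..AA...
.......
.......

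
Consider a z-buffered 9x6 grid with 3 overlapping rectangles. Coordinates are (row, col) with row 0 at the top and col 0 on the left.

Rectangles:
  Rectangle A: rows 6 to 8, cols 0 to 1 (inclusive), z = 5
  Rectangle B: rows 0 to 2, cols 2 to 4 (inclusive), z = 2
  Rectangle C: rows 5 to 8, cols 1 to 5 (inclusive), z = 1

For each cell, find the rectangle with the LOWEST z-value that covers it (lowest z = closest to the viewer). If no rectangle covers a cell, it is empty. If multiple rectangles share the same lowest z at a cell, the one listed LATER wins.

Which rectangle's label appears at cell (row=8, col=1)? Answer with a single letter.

Answer: C

Derivation:
Check cell (8,1):
  A: rows 6-8 cols 0-1 z=5 -> covers; best now A (z=5)
  B: rows 0-2 cols 2-4 -> outside (row miss)
  C: rows 5-8 cols 1-5 z=1 -> covers; best now C (z=1)
Winner: C at z=1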